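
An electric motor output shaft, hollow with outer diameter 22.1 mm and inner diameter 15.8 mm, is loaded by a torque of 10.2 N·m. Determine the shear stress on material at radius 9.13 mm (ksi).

0.781 ksi

J = π(d_o⁴ − d_i⁴)/32 = π(0.0221⁴ − 0.0158⁴)/32 = 1.730×10^-8 m⁴.
Shear stress varies linearly with radius: τ = T·r/J = 10.20 × 0.00913 / 1.730×10^-8 = 5.383×10^6 Pa.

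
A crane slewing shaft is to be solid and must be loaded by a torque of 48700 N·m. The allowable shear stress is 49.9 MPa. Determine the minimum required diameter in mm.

171 mm

For a solid shaft τ_max = 16T/(πd³), so d = (16T/(π τ_allow))^(1/3) = (16·48700/(π·4.99×10^7))^(1/3) = 0.1707 m.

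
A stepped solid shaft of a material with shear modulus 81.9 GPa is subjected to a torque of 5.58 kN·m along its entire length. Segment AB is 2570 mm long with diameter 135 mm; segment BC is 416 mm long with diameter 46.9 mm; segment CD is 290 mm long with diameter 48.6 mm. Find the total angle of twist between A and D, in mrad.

101 mrad

J_AB = π(0.135)⁴/32 = 3.26×10^-5 m⁴; J_BC = π(0.0469)⁴/32 = 4.75×10^-7 m⁴; J_CD = π(0.0486)⁴/32 = 5.48×10^-7 m⁴.
θ = (T/G)·Σ L_i/J_i = (5580/81.9×10⁹)·(2.57/3.26×10^-5 + 0.416/4.75×10^-7 + 0.290/5.48×10^-7) = 0.1011 rad.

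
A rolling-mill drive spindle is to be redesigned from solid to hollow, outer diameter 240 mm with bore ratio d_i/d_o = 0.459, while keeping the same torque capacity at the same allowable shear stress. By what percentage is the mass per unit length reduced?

18.6 %

Equal τ_max and T ⇒ the solid shaft needs d_s³ = d_o³(1−k⁴), so d_s = 240·(1−0.459⁴)^(1/3) = 236.4 mm.
Area ratio A_h/A_s = d_o²(1−k²)/d_s² = (1−k²)/(1−k⁴)^(2/3) = 0.8136.
Mass saving = 1 − 0.8136 = 18.6 %.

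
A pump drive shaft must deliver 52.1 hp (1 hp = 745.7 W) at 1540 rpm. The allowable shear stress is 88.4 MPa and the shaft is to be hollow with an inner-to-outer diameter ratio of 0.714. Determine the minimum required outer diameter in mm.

26.6 mm

ω = 2π·1540/60 = 161.3 rad/s, so T = P/ω = 52.1×745.7 / 161.3 = 240.9 N·m.
For a hollow shaft with d_i/d_o = 0.714: τ_max = 16T/(π d_o³ (1−k⁴)), so d_o = [16T/(π τ_allow (1−k⁴))]^(1/3) = [16·240.9/(π·8.84×10^7·0.7401)]^(1/3) = 0.02657 m.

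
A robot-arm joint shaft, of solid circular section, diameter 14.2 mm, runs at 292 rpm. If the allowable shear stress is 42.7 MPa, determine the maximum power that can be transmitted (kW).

J = πd⁴/32 = π(0.0142)⁴/32 = 3.992×10^-9 m⁴.
T_max = τ_allow·J/r = 4.27×10^7 × 3.992×10^-9 / 0.00710 = 24.01 N·m.
ω = 2π·292/60 = 30.58 rad/s, so P_max = T_max·ω = 734.1 W.

0.734 kW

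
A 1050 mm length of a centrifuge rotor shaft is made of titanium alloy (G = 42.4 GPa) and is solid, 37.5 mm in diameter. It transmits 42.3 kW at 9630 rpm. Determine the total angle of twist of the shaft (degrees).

ω = 2π·9630/60 = 1008 rad/s, so T = P/ω = 42.3×10³ / 1008 = 41.95 N·m.
J = πd⁴/32 = π(0.0375)⁴/32 = 1.941×10^-7 m⁴.
θ = T·L/(G·J) = 41.95 × 1.05 / (42.4×10⁹ × 1.941×10^-7) = 5.350×10^-3 rad.

0.307°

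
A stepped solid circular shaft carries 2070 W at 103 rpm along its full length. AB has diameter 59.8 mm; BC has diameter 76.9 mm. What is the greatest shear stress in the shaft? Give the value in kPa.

ω = 2π·103/60 = 10.79 rad/s, so T = P/ω = 2070 / 10.79 = 191.9 N·m.
Under the same torque, τ_max = 16T/(πd³) is largest where d is smallest — segment AB (d = 59.8 mm).
τ_max = 16·191.9/(π·(0.0598)³) = 4.571×10^6 Pa.

4570 kPa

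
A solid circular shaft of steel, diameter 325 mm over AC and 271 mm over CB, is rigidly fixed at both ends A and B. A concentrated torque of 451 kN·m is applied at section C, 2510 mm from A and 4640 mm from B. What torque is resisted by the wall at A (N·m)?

358000 N·m

Compatibility: T_A·a/J_AC = T_B·b/J_CB with T_A + T_B = T₀.
J_AC = 1.10×10^-3 m⁴, J_CB = 5.30×10^-4 m⁴, so T_A = T₀·(J_AC/a)/((J_AC/a)+(J_CB/b)) = 357500 N·m, T_B = 93490 N·m.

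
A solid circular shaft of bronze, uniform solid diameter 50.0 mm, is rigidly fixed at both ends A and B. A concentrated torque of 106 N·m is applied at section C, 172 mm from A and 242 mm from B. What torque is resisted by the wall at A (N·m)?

With uniform GJ and both ends fixed, compatibility θ_AC = θ_CB gives T_A·a = T_B·b, together with T_A + T_B = T₀.
T_A = T₀·b/(a+b) = 106.0·242/414.0 = 61.96 N·m; T_B = 44.04 N·m.

62.0 N·m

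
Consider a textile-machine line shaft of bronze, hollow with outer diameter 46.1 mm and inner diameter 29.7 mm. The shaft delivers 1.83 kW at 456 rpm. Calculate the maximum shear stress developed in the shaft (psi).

ω = 2π·456/60 = 47.75 rad/s, so T = P/ω = 1.83×10³ / 47.75 = 38.32 N·m.
J = π(d_o⁴ − d_i⁴)/32 = π(0.0461⁴ − 0.0297⁴)/32 = 3.670×10^-7 m⁴.
τ_max = T·r/J = 38.32 × 0.0231 / 3.670×10^-7 = 2.407×10^6 Pa.

349 psi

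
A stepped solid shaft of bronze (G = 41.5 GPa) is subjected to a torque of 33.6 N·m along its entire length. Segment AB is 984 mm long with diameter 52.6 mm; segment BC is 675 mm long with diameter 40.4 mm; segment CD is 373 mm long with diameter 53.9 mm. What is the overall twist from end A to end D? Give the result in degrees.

0.201°

J_AB = π(0.0526)⁴/32 = 7.52×10^-7 m⁴; J_BC = π(0.0404)⁴/32 = 2.62×10^-7 m⁴; J_CD = π(0.0539)⁴/32 = 8.29×10^-7 m⁴.
θ = (T/G)·Σ L_i/J_i = (33.60/41.5×10⁹)·(0.984/7.52×10^-7 + 0.675/2.62×10^-7 + 0.373/8.29×10^-7) = 3.514×10^-3 rad.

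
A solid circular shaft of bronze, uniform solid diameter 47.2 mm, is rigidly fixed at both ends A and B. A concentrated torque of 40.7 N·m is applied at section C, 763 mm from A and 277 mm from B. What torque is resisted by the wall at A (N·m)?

10.8 N·m

With uniform GJ and both ends fixed, compatibility θ_AC = θ_CB gives T_A·a = T_B·b, together with T_A + T_B = T₀.
T_A = T₀·b/(a+b) = 40.70·277/1040 = 10.84 N·m; T_B = 29.86 N·m.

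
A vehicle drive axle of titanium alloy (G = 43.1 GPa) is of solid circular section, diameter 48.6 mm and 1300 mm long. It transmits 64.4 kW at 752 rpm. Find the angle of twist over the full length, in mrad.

45.0 mrad

ω = 2π·752/60 = 78.75 rad/s, so T = P/ω = 64.4×10³ / 78.75 = 817.8 N·m.
J = πd⁴/32 = π(0.0486)⁴/32 = 5.477×10^-7 m⁴.
θ = T·L/(G·J) = 817.8 × 1.30 / (43.1×10⁹ × 5.477×10^-7) = 0.04504 rad.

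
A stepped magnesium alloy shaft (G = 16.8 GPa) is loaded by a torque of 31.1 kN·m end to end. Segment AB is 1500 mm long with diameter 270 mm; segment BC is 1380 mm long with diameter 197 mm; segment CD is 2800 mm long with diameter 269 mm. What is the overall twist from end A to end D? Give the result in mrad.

32.7 mrad

J_AB = π(0.270)⁴/32 = 5.22×10^-4 m⁴; J_BC = π(0.197)⁴/32 = 1.48×10^-4 m⁴; J_CD = π(0.269)⁴/32 = 5.14×10^-4 m⁴.
θ = (T/G)·Σ L_i/J_i = (31100/16.8×10⁹)·(1.50/5.22×10^-4 + 1.38/1.48×10^-4 + 2.80/5.14×10^-4) = 0.03268 rad.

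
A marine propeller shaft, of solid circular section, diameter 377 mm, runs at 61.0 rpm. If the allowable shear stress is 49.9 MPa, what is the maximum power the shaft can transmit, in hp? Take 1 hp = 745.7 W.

J = πd⁴/32 = π(0.377)⁴/32 = 1.983×10^-3 m⁴.
T_max = τ_allow·J/r = 4.99×10^7 × 1.983×10^-3 / 0.189 = 525000 N·m.
ω = 2π·61.0/60 = 6.388 rad/s, so P_max = T_max·ω = 3.354×10^6 W.

4500 hp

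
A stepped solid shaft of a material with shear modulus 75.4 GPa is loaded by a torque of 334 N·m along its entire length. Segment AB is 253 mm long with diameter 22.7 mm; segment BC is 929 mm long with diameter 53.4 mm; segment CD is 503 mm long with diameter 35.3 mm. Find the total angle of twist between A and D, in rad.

J_AB = π(0.0227)⁴/32 = 2.61×10^-8 m⁴; J_BC = π(0.0534)⁴/32 = 7.98×10^-7 m⁴; J_CD = π(0.0353)⁴/32 = 1.52×10^-7 m⁴.
θ = (T/G)·Σ L_i/J_i = (334.0/75.4×10⁹)·(0.253/2.61×10^-8 + 0.929/7.98×10^-7 + 0.503/1.52×10^-7) = 0.06276 rad.

0.0628 rad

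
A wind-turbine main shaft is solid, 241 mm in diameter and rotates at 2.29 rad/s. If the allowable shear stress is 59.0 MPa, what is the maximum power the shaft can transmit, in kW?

371 kW

J = πd⁴/32 = π(0.241)⁴/32 = 3.312×10^-4 m⁴.
T_max = τ_allow·J/r = 5.90×10^7 × 3.312×10^-4 / 0.120 = 162200 N·m.
ω = 2.29 rad/s, so P_max = T_max·ω = 3.713×10^5 W.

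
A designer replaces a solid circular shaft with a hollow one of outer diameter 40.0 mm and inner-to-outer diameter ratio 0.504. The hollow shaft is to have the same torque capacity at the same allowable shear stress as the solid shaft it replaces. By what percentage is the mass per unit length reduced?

Equal τ_max and T ⇒ the solid shaft needs d_s³ = d_o³(1−k⁴), so d_s = 40.0·(1−0.504⁴)^(1/3) = 39.12 mm.
Area ratio A_h/A_s = d_o²(1−k²)/d_s² = (1−k²)/(1−k⁴)^(2/3) = 0.7799.
Mass saving = 1 − 0.7799 = 22.0 %.

22.0 %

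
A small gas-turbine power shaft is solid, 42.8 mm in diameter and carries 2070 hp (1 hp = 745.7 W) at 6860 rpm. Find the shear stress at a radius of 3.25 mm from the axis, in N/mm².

ω = 2π·6860/60 = 718.4 rad/s, so T = P/ω = 2070×745.7 / 718.4 = 2149 N·m.
J = πd⁴/32 = π(0.0428)⁴/32 = 3.294×10^-7 m⁴.
Shear stress varies linearly with radius: τ = T·r/J = 2149 × 0.00325 / 3.294×10^-7 = 2.120×10^7 Pa.

21.2 N/mm²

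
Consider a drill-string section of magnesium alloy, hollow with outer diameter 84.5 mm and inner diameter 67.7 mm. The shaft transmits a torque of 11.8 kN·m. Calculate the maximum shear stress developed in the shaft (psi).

J = π(d_o⁴ − d_i⁴)/32 = π(0.0845⁴ − 0.0677⁴)/32 = 2.943×10^-6 m⁴.
τ_max = T·r/J = 11800 × 0.0423 / 2.943×10^-6 = 1.694×10^8 Pa.

24600 psi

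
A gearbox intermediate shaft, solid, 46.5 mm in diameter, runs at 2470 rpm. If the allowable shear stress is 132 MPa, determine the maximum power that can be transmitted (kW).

J = πd⁴/32 = π(0.0465)⁴/32 = 4.590×10^-7 m⁴.
T_max = τ_allow·J/r = 1.32×10^8 × 4.590×10^-7 / 0.0232 = 2606 N·m.
ω = 2π·2470/60 = 258.7 rad/s, so P_max = T_max·ω = 6.740×10^5 W.

674 kW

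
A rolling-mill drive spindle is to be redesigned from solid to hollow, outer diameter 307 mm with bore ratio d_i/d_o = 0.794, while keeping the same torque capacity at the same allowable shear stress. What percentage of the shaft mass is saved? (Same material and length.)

Equal τ_max and T ⇒ the solid shaft needs d_s³ = d_o³(1−k⁴), so d_s = 307·(1−0.794⁴)^(1/3) = 259.3 mm.
Area ratio A_h/A_s = d_o²(1−k²)/d_s² = (1−k²)/(1−k⁴)^(2/3) = 0.5180.
Mass saving = 1 − 0.5180 = 48.2 %.

48.2 %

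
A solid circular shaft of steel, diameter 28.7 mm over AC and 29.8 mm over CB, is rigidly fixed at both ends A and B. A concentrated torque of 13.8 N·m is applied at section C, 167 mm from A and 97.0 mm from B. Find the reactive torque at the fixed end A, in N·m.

4.60 N·m

Compatibility: T_A·a/J_AC = T_B·b/J_CB with T_A + T_B = T₀.
J_AC = 6.66×10^-8 m⁴, J_CB = 7.74×10^-8 m⁴, so T_A = T₀·(J_AC/a)/((J_AC/a)+(J_CB/b)) = 4.598 N·m, T_B = 9.202 N·m.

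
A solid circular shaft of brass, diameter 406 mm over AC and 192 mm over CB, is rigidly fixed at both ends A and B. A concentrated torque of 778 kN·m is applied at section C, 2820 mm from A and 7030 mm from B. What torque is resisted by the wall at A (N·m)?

763000 N·m

Compatibility: T_A·a/J_AC = T_B·b/J_CB with T_A + T_B = T₀.
J_AC = 2.67×10^-3 m⁴, J_CB = 1.33×10^-4 m⁴, so T_A = T₀·(J_AC/a)/((J_AC/a)+(J_CB/b)) = 762700 N·m, T_B = 15300 N·m.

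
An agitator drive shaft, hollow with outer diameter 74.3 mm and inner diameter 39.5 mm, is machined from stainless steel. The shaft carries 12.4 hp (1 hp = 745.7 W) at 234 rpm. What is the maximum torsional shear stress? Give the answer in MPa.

5.09 MPa

ω = 2π·234/60 = 24.50 rad/s, so T = P/ω = 12.4×745.7 / 24.50 = 377.3 N·m.
J = π(d_o⁴ − d_i⁴)/32 = π(0.0743⁴ − 0.0395⁴)/32 = 2.753×10^-6 m⁴.
τ_max = T·r/J = 377.3 × 0.0371 / 2.753×10^-6 = 5.092×10^6 Pa.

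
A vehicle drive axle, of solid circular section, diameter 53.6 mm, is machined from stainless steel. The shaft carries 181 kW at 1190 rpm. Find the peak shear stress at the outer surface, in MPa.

48.0 MPa

ω = 2π·1190/60 = 124.6 rad/s, so T = P/ω = 181×10³ / 124.6 = 1452 N·m.
J = πd⁴/32 = π(0.0536)⁴/32 = 8.103×10^-7 m⁴.
τ_max = T·r/J = 1452 × 0.0268 / 8.103×10^-7 = 4.804×10^7 Pa.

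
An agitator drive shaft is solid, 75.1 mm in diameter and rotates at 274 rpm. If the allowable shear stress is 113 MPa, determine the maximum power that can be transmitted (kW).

J = πd⁴/32 = π(0.0751)⁴/32 = 3.123×10^-6 m⁴.
T_max = τ_allow·J/r = 1.13×10^8 × 3.123×10^-6 / 0.0376 = 9398 N·m.
ω = 2π·274/60 = 28.69 rad/s, so P_max = T_max·ω = 2.697×10^5 W.

270 kW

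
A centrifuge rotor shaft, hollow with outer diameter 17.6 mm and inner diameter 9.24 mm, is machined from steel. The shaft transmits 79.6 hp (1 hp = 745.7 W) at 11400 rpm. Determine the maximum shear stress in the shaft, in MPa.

50.3 MPa

ω = 2π·11400/60 = 1194 rad/s, so T = P/ω = 79.6×745.7 / 1194 = 49.72 N·m.
J = π(d_o⁴ − d_i⁴)/32 = π(0.0176⁴ − 0.00924⁴)/32 = 8.704×10^-9 m⁴.
τ_max = T·r/J = 49.72 × 0.00880 / 8.704×10^-9 = 5.027×10^7 Pa.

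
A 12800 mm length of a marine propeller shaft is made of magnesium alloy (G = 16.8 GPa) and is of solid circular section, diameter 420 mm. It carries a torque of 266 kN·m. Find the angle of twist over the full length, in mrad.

J = πd⁴/32 = π(0.420)⁴/32 = 3.055×10^-3 m⁴.
θ = T·L/(G·J) = 266000 × 12.8 / (16.8×10⁹ × 3.055×10^-3) = 0.06634 rad.

66.3 mrad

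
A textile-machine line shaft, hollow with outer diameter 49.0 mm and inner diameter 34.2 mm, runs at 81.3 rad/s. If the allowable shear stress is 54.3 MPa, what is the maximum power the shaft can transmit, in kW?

J = π(d_o⁴ − d_i⁴)/32 = π(0.0490⁴ − 0.0342⁴)/32 = 4.316×10^-7 m⁴.
T_max = τ_allow·J/r = 5.43×10^7 × 4.316×10^-7 / 0.0245 = 956.7 N·m.
ω = 81.3 rad/s, so P_max = T_max·ω = 7.778×10^4 W.

77.8 kW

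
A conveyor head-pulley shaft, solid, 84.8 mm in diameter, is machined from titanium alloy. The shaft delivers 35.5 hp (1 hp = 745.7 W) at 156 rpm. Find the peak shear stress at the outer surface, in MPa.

13.5 MPa

ω = 2π·156/60 = 16.34 rad/s, so T = P/ω = 35.5×745.7 / 16.34 = 1620 N·m.
J = πd⁴/32 = π(0.0848)⁴/32 = 5.077×10^-6 m⁴.
τ_max = T·r/J = 1620 × 0.0424 / 5.077×10^-6 = 1.353×10^7 Pa.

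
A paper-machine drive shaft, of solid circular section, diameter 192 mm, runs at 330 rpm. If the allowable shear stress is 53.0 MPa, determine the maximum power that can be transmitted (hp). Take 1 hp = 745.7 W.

J = πd⁴/32 = π(0.192)⁴/32 = 1.334×10^-4 m⁴.
T_max = τ_allow·J/r = 5.30×10^7 × 1.334×10^-4 / 0.0960 = 73660 N·m.
ω = 2π·330/60 = 34.56 rad/s, so P_max = T_max·ω = 2.545×10^6 W.

3410 hp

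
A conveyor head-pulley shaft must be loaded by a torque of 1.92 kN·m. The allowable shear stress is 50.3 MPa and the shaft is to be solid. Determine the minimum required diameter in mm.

For a solid shaft τ_max = 16T/(πd³), so d = (16T/(π τ_allow))^(1/3) = (16·1920/(π·5.03×10^7))^(1/3) = 0.05793 m.

57.9 mm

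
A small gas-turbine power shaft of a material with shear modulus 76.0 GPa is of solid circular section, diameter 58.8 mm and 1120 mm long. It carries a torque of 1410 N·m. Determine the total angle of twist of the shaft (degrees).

J = πd⁴/32 = π(0.0588)⁴/32 = 1.174×10^-6 m⁴.
θ = T·L/(G·J) = 1410 × 1.12 / (76.0×10⁹ × 1.174×10^-6) = 0.01771 rad.

1.01°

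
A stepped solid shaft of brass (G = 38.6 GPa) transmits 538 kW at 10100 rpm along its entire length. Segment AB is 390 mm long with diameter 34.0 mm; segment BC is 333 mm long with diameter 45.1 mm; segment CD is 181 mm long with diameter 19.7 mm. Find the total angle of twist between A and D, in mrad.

211 mrad

ω = 2π·10100/60 = 1058 rad/s, so T = P/ω = 538×10³ / 1058 = 508.7 N·m.
J_AB = π(0.0340)⁴/32 = 1.31×10^-7 m⁴; J_BC = π(0.0451)⁴/32 = 4.06×10^-7 m⁴; J_CD = π(0.0197)⁴/32 = 1.48×10^-8 m⁴.
θ = (T/G)·Σ L_i/J_i = (508.7/38.6×10⁹)·(0.390/1.31×10^-7 + 0.333/4.06×10^-7 + 0.181/1.48×10^-8) = 0.2113 rad.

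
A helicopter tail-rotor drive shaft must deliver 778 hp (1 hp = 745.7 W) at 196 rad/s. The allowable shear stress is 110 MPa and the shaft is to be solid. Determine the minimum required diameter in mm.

51.6 mm

ω = 196 rad/s, so T = P/ω = 778×745.7 / 196.0 = 2960 N·m.
For a solid shaft τ_max = 16T/(πd³), so d = (16T/(π τ_allow))^(1/3) = (16·2960/(π·1.10×10^8))^(1/3) = 0.05156 m.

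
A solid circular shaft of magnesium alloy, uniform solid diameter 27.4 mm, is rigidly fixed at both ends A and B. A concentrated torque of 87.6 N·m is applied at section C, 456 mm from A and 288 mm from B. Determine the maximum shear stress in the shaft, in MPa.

With uniform GJ and both ends fixed, compatibility θ_AC = θ_CB gives T_A·a = T_B·b, together with T_A + T_B = T₀.
T_A = T₀·b/(a+b) = 87.60·288/744.0 = 33.91 N·m; T_B = 53.69 N·m.
τ in each portion: τ_AC = 8.40×10^6 Pa, τ_CB = 1.33×10^7 Pa; maximum is in CB.
τ_max = T_CB·r/J = 53.69·0.0137/5.53×10^-8 = 1.329×10^7 Pa.

13.3 MPa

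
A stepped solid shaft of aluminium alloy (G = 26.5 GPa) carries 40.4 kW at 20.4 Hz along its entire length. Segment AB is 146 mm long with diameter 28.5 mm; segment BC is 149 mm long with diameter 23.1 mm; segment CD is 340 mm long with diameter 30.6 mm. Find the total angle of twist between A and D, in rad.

ω = 2π·20.4 = 128.2 rad/s, so T = P/ω = 40.4×10³ / 128.2 = 315.2 N·m.
J_AB = π(0.0285)⁴/32 = 6.48×10^-8 m⁴; J_BC = π(0.0231)⁴/32 = 2.80×10^-8 m⁴; J_CD = π(0.0306)⁴/32 = 8.61×10^-8 m⁴.
θ = (T/G)·Σ L_i/J_i = (315.2/26.5×10⁹)·(0.146/6.48×10^-8 + 0.149/2.80×10^-8 + 0.340/8.61×10^-8) = 0.1372 rad.

0.137 rad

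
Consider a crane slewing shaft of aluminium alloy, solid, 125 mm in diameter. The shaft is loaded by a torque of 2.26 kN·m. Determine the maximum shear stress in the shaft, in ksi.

J = πd⁴/32 = π(0.125)⁴/32 = 2.397×10^-5 m⁴.
τ_max = T·r/J = 2260 × 0.0625 / 2.397×10^-5 = 5.893×10^6 Pa.

0.855 ksi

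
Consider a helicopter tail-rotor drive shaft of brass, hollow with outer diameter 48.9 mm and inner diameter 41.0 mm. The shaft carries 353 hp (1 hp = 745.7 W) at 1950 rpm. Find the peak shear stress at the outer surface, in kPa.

ω = 2π·1950/60 = 204.2 rad/s, so T = P/ω = 353×745.7 / 204.2 = 1289 N·m.
J = π(d_o⁴ − d_i⁴)/32 = π(0.0489⁴ − 0.0410⁴)/32 = 2.839×10^-7 m⁴.
τ_max = T·r/J = 1289 × 0.0244 / 2.839×10^-7 = 1.110×10^8 Pa.

111000 kPa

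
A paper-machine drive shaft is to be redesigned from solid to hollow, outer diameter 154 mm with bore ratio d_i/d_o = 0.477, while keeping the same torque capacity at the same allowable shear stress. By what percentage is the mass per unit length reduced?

Equal τ_max and T ⇒ the solid shaft needs d_s³ = d_o³(1−k⁴), so d_s = 154·(1−0.477⁴)^(1/3) = 151.3 mm.
Area ratio A_h/A_s = d_o²(1−k²)/d_s² = (1−k²)/(1−k⁴)^(2/3) = 0.8003.
Mass saving = 1 − 0.8003 = 20.0 %.

20.0 %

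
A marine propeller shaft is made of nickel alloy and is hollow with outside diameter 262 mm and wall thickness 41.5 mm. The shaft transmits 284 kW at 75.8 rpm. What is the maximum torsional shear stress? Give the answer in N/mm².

ω = 2π·75.8/60 = 7.938 rad/s, so T = P/ω = 284×10³ / 7.938 = 35780 N·m.
J = π(d_o⁴ − d_i⁴)/32 = π(0.262⁴ − 0.179⁴)/32 = 3.618×10^-4 m⁴.
τ_max = T·r/J = 35780 × 0.131 / 3.618×10^-4 = 1.295×10^7 Pa.

13.0 N/mm²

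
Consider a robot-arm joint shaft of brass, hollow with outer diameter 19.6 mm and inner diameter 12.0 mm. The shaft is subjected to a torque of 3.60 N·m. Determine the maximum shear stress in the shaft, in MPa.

J = π(d_o⁴ − d_i⁴)/32 = π(0.0196⁴ − 0.0120⁴)/32 = 1.245×10^-8 m⁴.
τ_max = T·r/J = 3.600 × 0.00980 / 1.245×10^-8 = 2.833×10^6 Pa.

2.83 MPa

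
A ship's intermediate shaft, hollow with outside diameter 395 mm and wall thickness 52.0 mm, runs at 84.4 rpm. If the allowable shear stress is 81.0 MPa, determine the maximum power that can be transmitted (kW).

J = π(d_o⁴ − d_i⁴)/32 = π(0.395⁴ − 0.291⁴)/32 = 1.686×10^-3 m⁴.
T_max = τ_allow·J/r = 8.10×10^7 × 1.686×10^-3 / 0.198 = 691500 N·m.
ω = 2π·84.4/60 = 8.838 rad/s, so P_max = T_max·ω = 6.111×10^6 W.

6110 kW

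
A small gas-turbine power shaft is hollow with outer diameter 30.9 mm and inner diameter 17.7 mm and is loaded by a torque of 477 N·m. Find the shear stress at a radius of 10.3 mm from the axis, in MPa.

61.5 MPa

J = π(d_o⁴ − d_i⁴)/32 = π(0.0309⁴ − 0.0177⁴)/32 = 7.987×10^-8 m⁴.
Shear stress varies linearly with radius: τ = T·r/J = 477.0 × 0.0103 / 7.987×10^-8 = 6.152×10^7 Pa.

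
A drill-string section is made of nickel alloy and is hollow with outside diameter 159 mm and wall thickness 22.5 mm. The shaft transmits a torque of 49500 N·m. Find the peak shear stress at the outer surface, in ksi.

12.4 ksi

J = π(d_o⁴ − d_i⁴)/32 = π(0.159⁴ − 0.114⁴)/32 = 4.617×10^-5 m⁴.
τ_max = T·r/J = 49500 × 0.0795 / 4.617×10^-5 = 8.524×10^7 Pa.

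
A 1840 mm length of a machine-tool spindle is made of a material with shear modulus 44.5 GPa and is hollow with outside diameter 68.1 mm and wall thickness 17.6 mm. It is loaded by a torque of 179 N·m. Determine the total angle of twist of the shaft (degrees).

J = π(d_o⁴ − d_i⁴)/32 = π(0.0681⁴ − 0.0329⁴)/32 = 1.996×10^-6 m⁴.
θ = T·L/(G·J) = 179.0 × 1.84 / (44.5×10⁹ × 1.996×10^-6) = 3.707×10^-3 rad.

0.212°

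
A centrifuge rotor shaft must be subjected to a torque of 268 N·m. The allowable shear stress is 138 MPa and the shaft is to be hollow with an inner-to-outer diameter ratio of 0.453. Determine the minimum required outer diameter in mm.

For a hollow shaft with d_i/d_o = 0.453: τ_max = 16T/(π d_o³ (1−k⁴)), so d_o = [16T/(π τ_allow (1−k⁴))]^(1/3) = [16·268.0/(π·1.38×10^8·0.9579)]^(1/3) = 0.02178 m.

21.8 mm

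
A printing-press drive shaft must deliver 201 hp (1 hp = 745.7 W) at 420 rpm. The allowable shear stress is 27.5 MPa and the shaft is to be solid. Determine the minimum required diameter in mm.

85.8 mm

ω = 2π·420/60 = 43.98 rad/s, so T = P/ω = 201×745.7 / 43.98 = 3408 N·m.
For a solid shaft τ_max = 16T/(πd³), so d = (16T/(π τ_allow))^(1/3) = (16·3408/(π·2.75×10^7))^(1/3) = 0.08578 m.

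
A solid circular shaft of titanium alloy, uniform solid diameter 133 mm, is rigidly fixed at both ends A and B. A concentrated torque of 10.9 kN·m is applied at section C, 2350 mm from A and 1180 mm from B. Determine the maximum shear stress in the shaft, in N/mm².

With uniform GJ and both ends fixed, compatibility θ_AC = θ_CB gives T_A·a = T_B·b, together with T_A + T_B = T₀.
T_A = T₀·b/(a+b) = 10900·1180/3530 = 3644 N·m; T_B = 7256 N·m.
τ in each portion: τ_AC = 7.89×10^6 Pa, τ_CB = 1.57×10^7 Pa; maximum is in CB.
τ_max = T_CB·r/J = 7256·0.0665/3.07×10^-5 = 1.571×10^7 Pa.

15.7 N/mm²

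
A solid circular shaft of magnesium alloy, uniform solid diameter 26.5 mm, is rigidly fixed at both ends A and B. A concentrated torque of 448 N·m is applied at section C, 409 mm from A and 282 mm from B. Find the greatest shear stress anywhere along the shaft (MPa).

72.6 MPa

With uniform GJ and both ends fixed, compatibility θ_AC = θ_CB gives T_A·a = T_B·b, together with T_A + T_B = T₀.
T_A = T₀·b/(a+b) = 448.0·282/691.0 = 182.8 N·m; T_B = 265.2 N·m.
τ in each portion: τ_AC = 5.00×10^7 Pa, τ_CB = 7.26×10^7 Pa; maximum is in CB.
τ_max = T_CB·r/J = 265.2·0.0132/4.84×10^-8 = 7.257×10^7 Pa.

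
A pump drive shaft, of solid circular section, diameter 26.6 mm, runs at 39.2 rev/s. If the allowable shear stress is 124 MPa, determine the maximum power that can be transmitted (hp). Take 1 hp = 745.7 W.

J = πd⁴/32 = π(0.0266)⁴/32 = 4.915×10^-8 m⁴.
T_max = τ_allow·J/r = 1.24×10^8 × 4.915×10^-8 / 0.0133 = 458.2 N·m.
ω = 2π·39.2 = 246.3 rad/s, so P_max = T_max·ω = 1.129×10^5 W.

151 hp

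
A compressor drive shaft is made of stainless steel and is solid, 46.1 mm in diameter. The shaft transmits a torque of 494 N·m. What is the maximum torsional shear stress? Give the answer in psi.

J = πd⁴/32 = π(0.0461)⁴/32 = 4.434×10^-7 m⁴.
τ_max = T·r/J = 494.0 × 0.0231 / 4.434×10^-7 = 2.568×10^7 Pa.

3720 psi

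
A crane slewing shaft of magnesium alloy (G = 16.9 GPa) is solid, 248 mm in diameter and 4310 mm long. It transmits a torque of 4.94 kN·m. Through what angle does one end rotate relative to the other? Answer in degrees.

0.194°

J = πd⁴/32 = π(0.248)⁴/32 = 3.714×10^-4 m⁴.
θ = T·L/(G·J) = 4940 × 4.31 / (16.9×10⁹ × 3.714×10^-4) = 3.392×10^-3 rad.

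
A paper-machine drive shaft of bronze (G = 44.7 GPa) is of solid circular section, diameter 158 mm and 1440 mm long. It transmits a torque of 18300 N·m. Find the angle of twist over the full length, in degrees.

J = πd⁴/32 = π(0.158)⁴/32 = 6.118×10^-5 m⁴.
θ = T·L/(G·J) = 18300 × 1.44 / (44.7×10⁹ × 6.118×10^-5) = 9.636×10^-3 rad.

0.552°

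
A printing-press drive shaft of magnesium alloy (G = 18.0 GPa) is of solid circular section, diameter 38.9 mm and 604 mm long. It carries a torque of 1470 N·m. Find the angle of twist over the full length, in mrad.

J = πd⁴/32 = π(0.0389)⁴/32 = 2.248×10^-7 m⁴.
θ = T·L/(G·J) = 1470 × 0.604 / (18.0×10⁹ × 2.248×10^-7) = 0.2194 rad.

219 mrad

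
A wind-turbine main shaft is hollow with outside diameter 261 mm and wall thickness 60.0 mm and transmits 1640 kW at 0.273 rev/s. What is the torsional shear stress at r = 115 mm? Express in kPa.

264000 kPa

ω = 2π·0.273 = 1.715 rad/s, so T = P/ω = 1640×10³ / 1.715 = 956100 N·m.
J = π(d_o⁴ − d_i⁴)/32 = π(0.261⁴ − 0.141⁴)/32 = 4.168×10^-4 m⁴.
Shear stress varies linearly with radius: τ = T·r/J = 956100 × 0.115 / 4.168×10^-4 = 2.638×10^8 Pa.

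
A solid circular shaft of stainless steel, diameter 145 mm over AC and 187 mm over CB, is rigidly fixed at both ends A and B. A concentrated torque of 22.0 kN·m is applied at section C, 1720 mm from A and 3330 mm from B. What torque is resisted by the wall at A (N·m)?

Compatibility: T_A·a/J_AC = T_B·b/J_CB with T_A + T_B = T₀.
J_AC = 4.34×10^-5 m⁴, J_CB = 1.20×10^-4 m⁴, so T_A = T₀·(J_AC/a)/((J_AC/a)+(J_CB/b)) = 9058 N·m, T_B = 12940 N·m.

9060 N·m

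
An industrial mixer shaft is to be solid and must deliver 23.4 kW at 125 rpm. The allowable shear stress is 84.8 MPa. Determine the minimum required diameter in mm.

ω = 2π·125/60 = 13.09 rad/s, so T = P/ω = 23.4×10³ / 13.09 = 1788 N·m.
For a solid shaft τ_max = 16T/(πd³), so d = (16T/(π τ_allow))^(1/3) = (16·1788/(π·8.48×10^7))^(1/3) = 0.04753 m.

47.5 mm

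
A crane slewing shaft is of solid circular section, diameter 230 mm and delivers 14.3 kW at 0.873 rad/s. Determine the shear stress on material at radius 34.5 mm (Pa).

2.06e6 Pa

ω = 0.873 rad/s, so T = P/ω = 14.3×10³ / 0.8730 = 16380 N·m.
J = πd⁴/32 = π(0.230)⁴/32 = 2.747×10^-4 m⁴.
Shear stress varies linearly with radius: τ = T·r/J = 16380 × 0.0345 / 2.747×10^-4 = 2.057×10^6 Pa.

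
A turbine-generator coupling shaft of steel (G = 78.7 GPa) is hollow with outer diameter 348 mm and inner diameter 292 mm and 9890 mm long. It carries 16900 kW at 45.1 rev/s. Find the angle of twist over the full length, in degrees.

0.591°

ω = 2π·45.1 = 283.4 rad/s, so T = P/ω = 16900×10³ / 283.4 = 59640 N·m.
J = π(d_o⁴ − d_i⁴)/32 = π(0.348⁴ − 0.292⁴)/32 = 7.261×10^-4 m⁴.
θ = T·L/(G·J) = 59640 × 9.89 / (78.7×10⁹ × 7.261×10^-4) = 0.01032 rad.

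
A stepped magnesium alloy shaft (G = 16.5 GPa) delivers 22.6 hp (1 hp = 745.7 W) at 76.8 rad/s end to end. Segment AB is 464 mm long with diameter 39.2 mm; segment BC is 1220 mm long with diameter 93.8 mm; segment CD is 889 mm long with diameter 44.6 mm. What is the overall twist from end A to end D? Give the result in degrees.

ω = 76.8 rad/s, so T = P/ω = 22.6×745.7 / 76.80 = 219.4 N·m.
J_AB = π(0.0392)⁴/32 = 2.32×10^-7 m⁴; J_BC = π(0.0938)⁴/32 = 7.60×10^-6 m⁴; J_CD = π(0.0446)⁴/32 = 3.88×10^-7 m⁴.
θ = (T/G)·Σ L_i/J_i = (219.4/16.5×10⁹)·(0.464/2.32×10^-7 + 1.22/7.60×10^-6 + 0.889/3.88×10^-7) = 0.05919 rad.

3.39°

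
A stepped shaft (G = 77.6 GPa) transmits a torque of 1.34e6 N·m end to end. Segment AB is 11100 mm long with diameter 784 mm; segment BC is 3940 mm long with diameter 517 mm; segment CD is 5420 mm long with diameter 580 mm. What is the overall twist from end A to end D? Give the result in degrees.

J_AB = π(0.784)⁴/32 = 0.0371 m⁴; J_BC = π(0.517)⁴/32 = 7.01×10^-3 m⁴; J_CD = π(0.580)⁴/32 = 0.0111 m⁴.
θ = (T/G)·Σ L_i/J_i = (1.340e6/77.6×10⁹)·(11.1/0.0371 + 3.94/7.01×10^-3 + 5.42/0.0111) = 0.02329 rad.

1.33°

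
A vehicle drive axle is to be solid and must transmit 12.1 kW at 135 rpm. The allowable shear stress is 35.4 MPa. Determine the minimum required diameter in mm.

49.8 mm

ω = 2π·135/60 = 14.14 rad/s, so T = P/ω = 12.1×10³ / 14.14 = 855.9 N·m.
For a solid shaft τ_max = 16T/(πd³), so d = (16T/(π τ_allow))^(1/3) = (16·855.9/(π·3.54×10^7))^(1/3) = 0.04975 m.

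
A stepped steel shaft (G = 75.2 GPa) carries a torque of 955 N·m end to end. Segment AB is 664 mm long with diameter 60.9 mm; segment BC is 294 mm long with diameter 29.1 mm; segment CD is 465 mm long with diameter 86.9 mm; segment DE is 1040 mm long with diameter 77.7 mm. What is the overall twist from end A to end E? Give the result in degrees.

3.67°

J_AB = π(0.0609)⁴/32 = 1.35×10^-6 m⁴; J_BC = π(0.0291)⁴/32 = 7.04×10^-8 m⁴; J_CD = π(0.0869)⁴/32 = 5.60×10^-6 m⁴; J_DE = π(0.0777)⁴/32 = 3.58×10^-6 m⁴.
θ = (T/G)·Σ L_i/J_i = (955.0/75.2×10⁹)·(0.664/1.35×10^-6 + 0.294/7.04×10^-8 + 0.465/5.60×10^-6 + 1.04/3.58×10^-6) = 0.06402 rad.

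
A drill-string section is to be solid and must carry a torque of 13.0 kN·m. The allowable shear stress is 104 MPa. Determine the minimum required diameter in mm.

86.0 mm

For a solid shaft τ_max = 16T/(πd³), so d = (16T/(π τ_allow))^(1/3) = (16·13000/(π·1.04×10^8))^(1/3) = 0.08603 m.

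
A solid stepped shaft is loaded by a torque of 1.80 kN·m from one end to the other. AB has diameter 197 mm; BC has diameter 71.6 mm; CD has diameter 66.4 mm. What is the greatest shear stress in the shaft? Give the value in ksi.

4.54 ksi

Under the same torque, τ_max = 16T/(πd³) is largest where d is smallest — segment CD (d = 66.4 mm).
τ_max = 16·1800/(π·(0.0664)³) = 3.131×10^7 Pa.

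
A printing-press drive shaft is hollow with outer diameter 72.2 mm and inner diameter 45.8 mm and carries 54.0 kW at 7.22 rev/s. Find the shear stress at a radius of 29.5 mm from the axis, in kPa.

15700 kPa

ω = 2π·7.22 = 45.36 rad/s, so T = P/ω = 54.0×10³ / 45.36 = 1190 N·m.
J = π(d_o⁴ − d_i⁴)/32 = π(0.0722⁴ − 0.0458⁴)/32 = 2.236×10^-6 m⁴.
Shear stress varies linearly with radius: τ = T·r/J = 1190 × 0.0295 / 2.236×10^-6 = 1.571×10^7 Pa.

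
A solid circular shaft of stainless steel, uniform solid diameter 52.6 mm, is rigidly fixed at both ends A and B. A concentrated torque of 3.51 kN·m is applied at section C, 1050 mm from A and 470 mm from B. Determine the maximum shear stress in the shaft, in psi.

12300 psi

With uniform GJ and both ends fixed, compatibility θ_AC = θ_CB gives T_A·a = T_B·b, together with T_A + T_B = T₀.
T_A = T₀·b/(a+b) = 3510·470/1520 = 1085 N·m; T_B = 2425 N·m.
τ in each portion: τ_AC = 3.80×10^7 Pa, τ_CB = 8.49×10^7 Pa; maximum is in CB.
τ_max = T_CB·r/J = 2425·0.0263/7.52×10^-7 = 8.485×10^7 Pa.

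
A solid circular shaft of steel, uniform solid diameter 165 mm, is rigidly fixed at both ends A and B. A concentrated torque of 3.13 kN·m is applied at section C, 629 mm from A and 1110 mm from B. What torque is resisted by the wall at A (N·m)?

With uniform GJ and both ends fixed, compatibility θ_AC = θ_CB gives T_A·a = T_B·b, together with T_A + T_B = T₀.
T_A = T₀·b/(a+b) = 3130·1110/1739 = 1998 N·m; T_B = 1132 N·m.

2000 N·m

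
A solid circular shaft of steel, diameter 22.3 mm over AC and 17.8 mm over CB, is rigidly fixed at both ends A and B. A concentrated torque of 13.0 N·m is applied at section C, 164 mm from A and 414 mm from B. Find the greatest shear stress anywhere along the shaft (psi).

Compatibility: T_A·a/J_AC = T_B·b/J_CB with T_A + T_B = T₀.
J_AC = 2.43×10^-8 m⁴, J_CB = 9.86×10^-9 m⁴, so T_A = T₀·(J_AC/a)/((J_AC/a)+(J_CB/b)) = 11.20 N·m, T_B = 1.801 N·m.
τ in each portion: τ_AC = 5.14×10^6 Pa, τ_CB = 1.63×10^6 Pa; maximum is in AC.
τ_max = T_AC·r/J = 11.20·0.0112/2.43×10^-8 = 5.143×10^6 Pa.

746 psi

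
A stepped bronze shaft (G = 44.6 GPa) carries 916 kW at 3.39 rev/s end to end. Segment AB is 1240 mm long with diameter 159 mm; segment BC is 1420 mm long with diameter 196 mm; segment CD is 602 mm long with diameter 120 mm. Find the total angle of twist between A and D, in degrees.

3.27°

ω = 2π·3.39 = 21.30 rad/s, so T = P/ω = 916×10³ / 21.30 = 43000 N·m.
J_AB = π(0.159)⁴/32 = 6.27×10^-5 m⁴; J_BC = π(0.196)⁴/32 = 1.45×10^-4 m⁴; J_CD = π(0.120)⁴/32 = 2.04×10^-5 m⁴.
θ = (T/G)·Σ L_i/J_i = (43000/44.6×10⁹)·(1.24/6.27×10^-5 + 1.42/1.45×10^-4 + 0.602/2.04×10^-5) = 0.05702 rad.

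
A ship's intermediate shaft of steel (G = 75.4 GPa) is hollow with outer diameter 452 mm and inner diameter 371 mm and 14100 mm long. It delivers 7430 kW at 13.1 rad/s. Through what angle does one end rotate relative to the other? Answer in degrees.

2.72°

ω = 13.1 rad/s, so T = P/ω = 7430×10³ / 13.10 = 567200 N·m.
J = π(d_o⁴ − d_i⁴)/32 = π(0.452⁴ − 0.371⁴)/32 = 2.238×10^-3 m⁴.
θ = T·L/(G·J) = 567200 × 14.1 / (75.4×10⁹ × 2.238×10^-3) = 0.04739 rad.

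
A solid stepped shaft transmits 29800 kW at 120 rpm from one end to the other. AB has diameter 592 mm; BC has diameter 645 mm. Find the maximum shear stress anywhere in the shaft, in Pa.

5.82e7 Pa

ω = 2π·120/60 = 12.57 rad/s, so T = P/ω = 29800×10³ / 12.57 = 2.371e6 N·m.
Under the same torque, τ_max = 16T/(πd³) is largest where d is smallest — segment AB (d = 592 mm).
τ_max = 16·2.371e6/(π·(0.592)³) = 5.821×10^7 Pa.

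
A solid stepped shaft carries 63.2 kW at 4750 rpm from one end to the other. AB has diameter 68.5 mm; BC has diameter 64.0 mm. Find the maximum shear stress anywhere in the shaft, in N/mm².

2.47 N/mm²

ω = 2π·4750/60 = 497.4 rad/s, so T = P/ω = 63.2×10³ / 497.4 = 127.1 N·m.
Under the same torque, τ_max = 16T/(πd³) is largest where d is smallest — segment BC (d = 64.0 mm).
τ_max = 16·127.1/(π·(0.0640)³) = 2.468×10^6 Pa.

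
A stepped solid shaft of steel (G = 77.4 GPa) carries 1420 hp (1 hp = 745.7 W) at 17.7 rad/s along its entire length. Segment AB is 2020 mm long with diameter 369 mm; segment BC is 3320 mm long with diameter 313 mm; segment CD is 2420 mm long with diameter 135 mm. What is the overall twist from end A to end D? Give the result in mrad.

60.9 mrad

ω = 17.7 rad/s, so T = P/ω = 1420×745.7 / 17.70 = 59820 N·m.
J_AB = π(0.369)⁴/32 = 1.82×10^-3 m⁴; J_BC = π(0.313)⁴/32 = 9.42×10^-4 m⁴; J_CD = π(0.135)⁴/32 = 3.26×10^-5 m⁴.
θ = (T/G)·Σ L_i/J_i = (59820/77.4×10⁹)·(2.02/1.82×10^-3 + 3.32/9.42×10^-4 + 2.42/3.26×10^-5) = 0.06094 rad.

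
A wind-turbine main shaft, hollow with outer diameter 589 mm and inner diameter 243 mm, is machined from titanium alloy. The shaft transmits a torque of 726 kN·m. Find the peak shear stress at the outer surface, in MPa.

18.6 MPa

J = π(d_o⁴ − d_i⁴)/32 = π(0.589⁴ − 0.243⁴)/32 = 0.01147 m⁴.
τ_max = T·r/J = 726000 × 0.294 / 0.01147 = 1.863×10^7 Pa.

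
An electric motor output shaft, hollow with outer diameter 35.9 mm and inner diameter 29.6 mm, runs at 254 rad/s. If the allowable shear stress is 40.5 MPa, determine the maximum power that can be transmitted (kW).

50.3 kW

J = π(d_o⁴ − d_i⁴)/32 = π(0.0359⁴ − 0.0296⁴)/32 = 8.771×10^-8 m⁴.
T_max = τ_allow·J/r = 4.05×10^7 × 8.771×10^-8 / 0.0180 = 197.9 N·m.
ω = 254 rad/s, so P_max = T_max·ω = 5.026×10^4 W.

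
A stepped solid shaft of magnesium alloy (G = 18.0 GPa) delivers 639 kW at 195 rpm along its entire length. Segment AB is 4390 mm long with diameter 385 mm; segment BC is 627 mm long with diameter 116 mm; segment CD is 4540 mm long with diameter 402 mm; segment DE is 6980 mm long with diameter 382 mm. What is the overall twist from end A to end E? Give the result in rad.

ω = 2π·195/60 = 20.42 rad/s, so T = P/ω = 639×10³ / 20.42 = 31290 N·m.
J_AB = π(0.385)⁴/32 = 2.16×10^-3 m⁴; J_BC = π(0.116)⁴/32 = 1.78×10^-5 m⁴; J_CD = π(0.402)⁴/32 = 2.56×10^-3 m⁴; J_DE = π(0.382)⁴/32 = 2.09×10^-3 m⁴.
θ = (T/G)·Σ L_i/J_i = (31290/18.0×10⁹)·(4.39/2.16×10^-3 + 0.627/1.78×10^-5 + 4.54/2.56×10^-3 + 6.98/2.09×10^-3) = 0.07374 rad.

0.0737 rad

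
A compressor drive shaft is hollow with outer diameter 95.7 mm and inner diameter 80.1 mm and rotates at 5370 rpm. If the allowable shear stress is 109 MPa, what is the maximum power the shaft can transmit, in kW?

5370 kW

J = π(d_o⁴ − d_i⁴)/32 = π(0.0957⁴ − 0.0801⁴)/32 = 4.193×10^-6 m⁴.
T_max = τ_allow·J/r = 1.09×10^8 × 4.193×10^-6 / 0.0479 = 9552 N·m.
ω = 2π·5370/60 = 562.3 rad/s, so P_max = T_max·ω = 5.372×10^6 W.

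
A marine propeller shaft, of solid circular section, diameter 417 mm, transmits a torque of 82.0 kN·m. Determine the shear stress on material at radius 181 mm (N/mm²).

J = πd⁴/32 = π(0.417)⁴/32 = 2.969×10^-3 m⁴.
Shear stress varies linearly with radius: τ = T·r/J = 82000 × 0.181 / 2.969×10^-3 = 5.000×10^6 Pa.

5.00 N/mm²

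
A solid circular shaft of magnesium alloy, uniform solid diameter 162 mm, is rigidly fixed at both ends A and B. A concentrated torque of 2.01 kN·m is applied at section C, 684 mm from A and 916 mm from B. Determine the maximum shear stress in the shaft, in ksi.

With uniform GJ and both ends fixed, compatibility θ_AC = θ_CB gives T_A·a = T_B·b, together with T_A + T_B = T₀.
T_A = T₀·b/(a+b) = 2010·916/1600 = 1151 N·m; T_B = 859.3 N·m.
τ in each portion: τ_AC = 1.38×10^6 Pa, τ_CB = 1.03×10^6 Pa; maximum is in AC.
τ_max = T_AC·r/J = 1151·0.0810/6.76×10^-5 = 1.378×10^6 Pa.

0.200 ksi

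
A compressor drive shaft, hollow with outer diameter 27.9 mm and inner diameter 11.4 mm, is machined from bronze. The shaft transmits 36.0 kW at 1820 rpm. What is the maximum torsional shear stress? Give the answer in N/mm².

45.6 N/mm²

ω = 2π·1820/60 = 190.6 rad/s, so T = P/ω = 36.0×10³ / 190.6 = 188.9 N·m.
J = π(d_o⁴ − d_i⁴)/32 = π(0.0279⁴ − 0.0114⁴)/32 = 5.783×10^-8 m⁴.
τ_max = T·r/J = 188.9 × 0.0139 / 5.783×10^-8 = 4.557×10^7 Pa.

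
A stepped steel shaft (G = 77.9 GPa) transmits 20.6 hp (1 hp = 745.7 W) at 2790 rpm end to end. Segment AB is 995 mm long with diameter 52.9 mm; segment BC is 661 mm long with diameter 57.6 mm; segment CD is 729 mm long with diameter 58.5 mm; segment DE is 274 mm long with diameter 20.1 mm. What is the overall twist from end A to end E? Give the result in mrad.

13.3 mrad

ω = 2π·2790/60 = 292.2 rad/s, so T = P/ω = 20.6×745.7 / 292.2 = 52.58 N·m.
J_AB = π(0.0529)⁴/32 = 7.69×10^-7 m⁴; J_BC = π(0.0576)⁴/32 = 1.08×10^-6 m⁴; J_CD = π(0.0585)⁴/32 = 1.15×10^-6 m⁴; J_DE = π(0.0201)⁴/32 = 1.60×10^-8 m⁴.
θ = (T/G)·Σ L_i/J_i = (52.58/77.9×10⁹)·(0.995/7.69×10^-7 + 0.661/1.08×10^-6 + 0.729/1.15×10^-6 + 0.274/1.60×10^-8) = 0.01325 rad.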